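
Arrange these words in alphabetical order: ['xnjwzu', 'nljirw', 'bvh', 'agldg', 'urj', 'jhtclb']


Compare strings character by character (the first differing letter decides):
  'agldg' < 'bvh' since 'a' < 'b' at position 1
  'bvh' < 'jhtclb' since 'b' < 'j' at position 1
  'jhtclb' < 'nljirw' since 'j' < 'n' at position 1
  'nljirw' < 'urj' since 'n' < 'u' at position 1
  'urj' < 'xnjwzu' since 'u' < 'x' at position 1
Chaining these comparisons gives the alphabetical order.
Final answer: ['agldg', 'bvh', 'jhtclb', 'nljirw', 'urj', 'xnjwzu']


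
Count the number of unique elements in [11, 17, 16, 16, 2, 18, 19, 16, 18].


List all unique values:
Distinct values: [2, 11, 16, 17, 18, 19]
Count = 6
Final answer: 6


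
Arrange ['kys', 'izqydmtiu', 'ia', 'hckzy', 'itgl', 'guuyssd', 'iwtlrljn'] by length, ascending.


Compute lengths:
  'kys' has length 3
  'izqydmtiu' has length 9
  'ia' has length 2
  'hckzy' has length 5
  'itgl' has length 4
  'guuyssd' has length 7
  'iwtlrljn' has length 8
Lengths in increasing order: 2 < 3 < 4 < 5 < 7 < 8 < 9
Listing the words in that order gives the answer.
Final answer: ['ia', 'kys', 'itgl', 'hckzy', 'guuyssd', 'iwtlrljn', 'izqydmtiu']


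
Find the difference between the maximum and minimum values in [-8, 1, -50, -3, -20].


Maximum value: 1
Minimum value: -50
Range = 1 - (-50) = 51
Final answer: 51


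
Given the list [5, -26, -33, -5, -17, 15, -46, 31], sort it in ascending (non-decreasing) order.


Original list: [5, -26, -33, -5, -17, 15, -46, 31]
Repeatedly take the smallest remaining element:
  Remaining [5, -26, -33, -5, -17, 15, -46, 31] -> smallest is -46
  Remaining [5, -26, -33, -5, -17, 15, 31] -> smallest is -33
  Remaining [5, -26, -5, -17, 15, 31] -> smallest is -26
  Remaining [5, -5, -17, 15, 31] -> smallest is -17
  Remaining [5, -5, 15, 31] -> smallest is -5
  Remaining [5, 15, 31] -> smallest is 5
  Remaining [15, 31] -> smallest is 15
  Remaining [31] -> smallest is 31
Collecting the picks in order gives the sorted list.
Final answer: [-46, -33, -26, -17, -5, 5, 15, 31]


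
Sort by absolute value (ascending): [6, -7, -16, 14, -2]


Compute absolute values:
  |6| = 6
  |-7| = 7
  |-16| = 16
  |14| = 14
  |-2| = 2
Absolute values in increasing order: 2 < 6 < 7 < 14 < 16
Listing the original numbers in that order gives the answer.
Final answer: [-2, 6, -7, 14, -16]


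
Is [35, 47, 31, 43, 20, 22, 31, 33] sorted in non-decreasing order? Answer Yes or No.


Check consecutive pairs:
  35 <= 47? True
  47 <= 31? False
  31 <= 43? True
  43 <= 20? False
  20 <= 22? True
  22 <= 31? True
  31 <= 33? True
2 consecutive pair(s) are out of order, so the list is not sorted.
Final answer: No


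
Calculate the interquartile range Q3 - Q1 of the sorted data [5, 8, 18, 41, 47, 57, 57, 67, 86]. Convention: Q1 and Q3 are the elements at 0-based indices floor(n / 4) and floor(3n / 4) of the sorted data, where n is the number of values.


The data has n = 9 elements.
Q1 index = floor(9 / 4) = floor(2.25) = 2; Q3 index = floor(3 * 9 / 4) = floor(6.75) = 6
Q1 = element at index 2 = 18
Q3 = element at index 6 = 57
IQR = 57 - 18 = 39
Final answer: 39


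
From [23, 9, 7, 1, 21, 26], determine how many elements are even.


Check each element:
  23 is odd
  9 is odd
  7 is odd
  1 is odd
  21 is odd
  26 is even
Evens: [26]
Count of evens = 1
Final answer: 1


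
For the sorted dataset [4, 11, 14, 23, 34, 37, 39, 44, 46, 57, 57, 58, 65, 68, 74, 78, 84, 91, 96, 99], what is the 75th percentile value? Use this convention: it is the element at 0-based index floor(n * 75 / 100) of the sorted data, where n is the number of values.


The dataset has n = 20 elements.
Index = floor(20 * 75 / 100) = floor(1500 / 100) = floor(15) = 15
Counting from index 0 in the sorted data, the element at index 15 is 78.
Final answer: 78


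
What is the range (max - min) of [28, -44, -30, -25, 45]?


Maximum value: 45
Minimum value: -44
Range = 45 - (-44) = 89
Final answer: 89


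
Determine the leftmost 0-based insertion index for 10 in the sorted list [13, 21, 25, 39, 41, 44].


List is sorted: [13, 21, 25, 39, 41, 44]
We need the leftmost position where 10 can be inserted, i.e. the first index whose element is >= 10 (or the end of the list if none is).
Binary search with low=0, high=6 (0-based indices):
  low=0, high=6, mid=3: a[3]=39 >= 10, so high = 3
  low=0, high=3, mid=1: a[1]=21 >= 10, so high = 1
  low=0, high=1, mid=0: a[0]=13 >= 10, so high = 0
Now low = high = 0, so the insertion index is 0.
Final answer: 0


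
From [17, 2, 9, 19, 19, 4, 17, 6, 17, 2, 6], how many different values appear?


List all unique values:
Distinct values: [2, 4, 6, 9, 17, 19]
Count = 6
Final answer: 6


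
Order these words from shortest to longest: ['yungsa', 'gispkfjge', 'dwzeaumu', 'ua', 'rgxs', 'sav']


Compute lengths:
  'yungsa' has length 6
  'gispkfjge' has length 9
  'dwzeaumu' has length 8
  'ua' has length 2
  'rgxs' has length 4
  'sav' has length 3
Lengths in increasing order: 2 < 3 < 4 < 6 < 8 < 9
Listing the words in that order gives the answer.
Final answer: ['ua', 'sav', 'rgxs', 'yungsa', 'dwzeaumu', 'gispkfjge']


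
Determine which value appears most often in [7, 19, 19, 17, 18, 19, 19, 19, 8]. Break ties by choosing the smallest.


Count the frequency of each value:
  7 appears 1 time(s)
  8 appears 1 time(s)
  17 appears 1 time(s)
  18 appears 1 time(s)
  19 appears 5 time(s)
Maximum frequency is 5.
Only 19 reaches that frequency, so it is the mode.
Final answer: 19


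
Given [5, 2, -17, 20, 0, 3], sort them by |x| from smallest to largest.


Compute absolute values:
  |5| = 5
  |2| = 2
  |-17| = 17
  |20| = 20
  |0| = 0
  |3| = 3
Absolute values in increasing order: 0 < 2 < 3 < 5 < 17 < 20
Listing the original numbers in that order gives the answer.
Final answer: [0, 2, 3, 5, -17, 20]


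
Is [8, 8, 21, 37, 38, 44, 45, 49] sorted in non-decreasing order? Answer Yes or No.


Check consecutive pairs:
  8 <= 8? True
  8 <= 21? True
  21 <= 37? True
  37 <= 38? True
  38 <= 44? True
  44 <= 45? True
  45 <= 49? True
Every consecutive pair is in order, so the list is non-decreasing.
Final answer: Yes


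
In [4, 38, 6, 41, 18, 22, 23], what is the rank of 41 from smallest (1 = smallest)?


Sort ascending: [4, 6, 18, 22, 23, 38, 41]
Find 41 in the sorted list.
41 is at position 7 (1-indexed).
Final answer: 7


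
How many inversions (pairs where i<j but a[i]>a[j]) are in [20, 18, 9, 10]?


For each element, count the later elements that are smaller than it:
  20 (index 0): smaller elements after it = [18, 9, 10] -> 3
  18 (index 1): smaller elements after it = [9, 10] -> 2
  9 (index 2): smaller elements after it = [] -> 0
Total inversions = 3 + 2 + 0 = 5
Final answer: 5


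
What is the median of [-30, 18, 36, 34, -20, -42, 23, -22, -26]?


First, sort the list: [-42, -30, -26, -22, -20, 18, 23, 34, 36]
The list has 9 elements (odd count).
The middle index is 4 (0-based), and the element there is -20.
Final answer: -20


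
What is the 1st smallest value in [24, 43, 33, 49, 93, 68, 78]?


Sort ascending: [24, 33, 43, 49, 68, 78, 93]
The 1st element (1-indexed) is at index 0.
Value = 24
Final answer: 24


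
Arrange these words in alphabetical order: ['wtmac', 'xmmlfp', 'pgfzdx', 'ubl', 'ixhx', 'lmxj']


Compare strings character by character (the first differing letter decides):
  'ixhx' < 'lmxj' since 'i' < 'l' at position 1
  'lmxj' < 'pgfzdx' since 'l' < 'p' at position 1
  'pgfzdx' < 'ubl' since 'p' < 'u' at position 1
  'ubl' < 'wtmac' since 'u' < 'w' at position 1
  'wtmac' < 'xmmlfp' since 'w' < 'x' at position 1
Chaining these comparisons gives the alphabetical order.
Final answer: ['ixhx', 'lmxj', 'pgfzdx', 'ubl', 'wtmac', 'xmmlfp']


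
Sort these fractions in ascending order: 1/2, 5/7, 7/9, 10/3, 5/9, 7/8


Convert to decimal for comparison:
  1/2 = 0.5
  5/7 = 0.7143
  7/9 = 0.7778
  10/3 = 3.3333
  5/9 = 0.5556
  7/8 = 0.875
Decimals in increasing order: 0.5 < 0.5556 < 0.7143 < 0.7778 < 0.875 < 3.3333
Writing each back as its fraction gives the sorted order.
Final answer: 1/2, 5/9, 5/7, 7/9, 7/8, 10/3


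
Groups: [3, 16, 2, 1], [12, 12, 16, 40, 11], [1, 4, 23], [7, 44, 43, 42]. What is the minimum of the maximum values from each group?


Find max of each group:
  Group 1: [3, 16, 2, 1] -> max = 16
  Group 2: [12, 12, 16, 40, 11] -> max = 40
  Group 3: [1, 4, 23] -> max = 23
  Group 4: [7, 44, 43, 42] -> max = 44
Maxes: [16, 40, 23, 44]
Minimum of maxes = 16
Final answer: 16


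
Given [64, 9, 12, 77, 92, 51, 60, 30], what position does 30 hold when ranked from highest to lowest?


Sort descending: [92, 77, 64, 60, 51, 30, 12, 9]
Find 30 in the sorted list.
30 is at position 6.
Final answer: 6


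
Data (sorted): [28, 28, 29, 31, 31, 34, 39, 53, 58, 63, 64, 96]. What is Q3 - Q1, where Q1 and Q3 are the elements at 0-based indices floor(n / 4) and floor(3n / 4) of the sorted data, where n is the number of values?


The data has n = 12 elements.
Q1 index = floor(12 / 4) = floor(3) = 3; Q3 index = floor(3 * 12 / 4) = floor(9) = 9
Q1 = element at index 3 = 31
Q3 = element at index 9 = 63
IQR = 63 - 31 = 32
Final answer: 32


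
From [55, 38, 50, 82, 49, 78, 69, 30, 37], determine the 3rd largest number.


Sort descending: [82, 78, 69, 55, 50, 49, 38, 37, 30]
The 3rd element (1-indexed) is at index 2.
Value = 69
Final answer: 69


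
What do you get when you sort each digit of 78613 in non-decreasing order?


The number 78613 has digits: 7, 8, 6, 1, 3
Sorted: 1, 3, 6, 7, 8
Joining the sorted digits gives the result.
Final answer: 13678


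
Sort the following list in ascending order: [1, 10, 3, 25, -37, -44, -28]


Original list: [1, 10, 3, 25, -37, -44, -28]
Repeatedly take the smallest remaining element:
  Remaining [1, 10, 3, 25, -37, -44, -28] -> smallest is -44
  Remaining [1, 10, 3, 25, -37, -28] -> smallest is -37
  Remaining [1, 10, 3, 25, -28] -> smallest is -28
  Remaining [1, 10, 3, 25] -> smallest is 1
  Remaining [10, 3, 25] -> smallest is 3
  Remaining [10, 25] -> smallest is 10
  Remaining [25] -> smallest is 25
Collecting the picks in order gives the sorted list.
Final answer: [-44, -37, -28, 1, 3, 10, 25]


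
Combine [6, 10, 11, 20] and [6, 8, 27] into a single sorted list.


List A: [6, 10, 11, 20]
List B: [6, 8, 27]
Repeatedly compare the front elements and take the smaller:
  6 vs 6 -> take 6
  10 vs 6 -> take 6
  10 vs 8 -> take 8
  10 vs 27 -> take 10
  11 vs 27 -> take 11
  20 vs 27 -> take 20
  A is exhausted; append the rest of B: [27]
Final answer: [6, 6, 8, 10, 11, 20, 27]


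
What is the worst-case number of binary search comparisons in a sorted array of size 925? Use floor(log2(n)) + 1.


Binary search halves the search space each step.
Maximum comparisons = floor(log2(925)) + 1
log2(925) = 9.8533
floor(log2(925)) = 9, so 9 + 1 = 10
Final answer: 10


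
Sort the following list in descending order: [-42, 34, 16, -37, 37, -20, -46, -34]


Original list: [-42, 34, 16, -37, 37, -20, -46, -34]
Repeatedly take the largest remaining element:
  Remaining [-42, 34, 16, -37, 37, -20, -46, -34] -> largest is 37
  Remaining [-42, 34, 16, -37, -20, -46, -34] -> largest is 34
  Remaining [-42, 16, -37, -20, -46, -34] -> largest is 16
  Remaining [-42, -37, -20, -46, -34] -> largest is -20
  Remaining [-42, -37, -46, -34] -> largest is -34
  Remaining [-42, -37, -46] -> largest is -37
  Remaining [-42, -46] -> largest is -42
  Remaining [-46] -> largest is -46
Collecting the picks in order gives the descending list.
Final answer: [37, 34, 16, -20, -34, -37, -42, -46]


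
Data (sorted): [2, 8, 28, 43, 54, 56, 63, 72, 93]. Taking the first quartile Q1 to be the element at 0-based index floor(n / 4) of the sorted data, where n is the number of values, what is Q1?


The list has n = 9 elements.
Q1 index = floor(9 / 4) = floor(2.25) = 2
Counting from index 0 in the sorted data, the element at index 2 is 28.
Final answer: 28


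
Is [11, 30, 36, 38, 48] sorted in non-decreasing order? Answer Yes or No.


Check consecutive pairs:
  11 <= 30? True
  30 <= 36? True
  36 <= 38? True
  38 <= 48? True
Every consecutive pair is in order, so the list is non-decreasing.
Final answer: Yes


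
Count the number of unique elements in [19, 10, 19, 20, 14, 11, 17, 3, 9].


List all unique values:
Distinct values: [3, 9, 10, 11, 14, 17, 19, 20]
Count = 8
Final answer: 8


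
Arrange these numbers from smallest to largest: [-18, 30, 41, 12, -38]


Original list: [-18, 30, 41, 12, -38]
Repeatedly take the smallest remaining element:
  Remaining [-18, 30, 41, 12, -38] -> smallest is -38
  Remaining [-18, 30, 41, 12] -> smallest is -18
  Remaining [30, 41, 12] -> smallest is 12
  Remaining [30, 41] -> smallest is 30
  Remaining [41] -> smallest is 41
Collecting the picks in order gives the sorted list.
Final answer: [-38, -18, 12, 30, 41]


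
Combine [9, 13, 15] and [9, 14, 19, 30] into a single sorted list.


List A: [9, 13, 15]
List B: [9, 14, 19, 30]
Repeatedly compare the front elements and take the smaller:
  9 vs 9 -> take 9
  13 vs 9 -> take 9
  13 vs 14 -> take 13
  15 vs 14 -> take 14
  15 vs 19 -> take 15
  A is exhausted; append the rest of B: [19, 30]
Final answer: [9, 9, 13, 14, 15, 19, 30]


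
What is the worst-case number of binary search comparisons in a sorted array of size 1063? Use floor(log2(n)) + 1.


Binary search halves the search space each step.
Maximum comparisons = floor(log2(1063)) + 1
log2(1063) = 10.0539
floor(log2(1063)) = 10, so 10 + 1 = 11
Final answer: 11


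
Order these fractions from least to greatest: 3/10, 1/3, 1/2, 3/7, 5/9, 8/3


Convert to decimal for comparison:
  3/10 = 0.3
  1/3 = 0.3333
  1/2 = 0.5
  3/7 = 0.4286
  5/9 = 0.5556
  8/3 = 2.6667
Decimals in increasing order: 0.3 < 0.3333 < 0.4286 < 0.5 < 0.5556 < 2.6667
Writing each back as its fraction gives the sorted order.
Final answer: 3/10, 1/3, 3/7, 1/2, 5/9, 8/3


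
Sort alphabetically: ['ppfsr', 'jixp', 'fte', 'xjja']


Compare strings character by character (the first differing letter decides):
  'fte' < 'jixp' since 'f' < 'j' at position 1
  'jixp' < 'ppfsr' since 'j' < 'p' at position 1
  'ppfsr' < 'xjja' since 'p' < 'x' at position 1
Chaining these comparisons gives the alphabetical order.
Final answer: ['fte', 'jixp', 'ppfsr', 'xjja']


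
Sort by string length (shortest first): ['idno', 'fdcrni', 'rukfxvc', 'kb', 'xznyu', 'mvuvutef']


Compute lengths:
  'idno' has length 4
  'fdcrni' has length 6
  'rukfxvc' has length 7
  'kb' has length 2
  'xznyu' has length 5
  'mvuvutef' has length 8
Lengths in increasing order: 2 < 4 < 5 < 6 < 7 < 8
Listing the words in that order gives the answer.
Final answer: ['kb', 'idno', 'xznyu', 'fdcrni', 'rukfxvc', 'mvuvutef']


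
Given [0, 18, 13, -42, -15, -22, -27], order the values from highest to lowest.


Original list: [0, 18, 13, -42, -15, -22, -27]
Repeatedly take the largest remaining element:
  Remaining [0, 18, 13, -42, -15, -22, -27] -> largest is 18
  Remaining [0, 13, -42, -15, -22, -27] -> largest is 13
  Remaining [0, -42, -15, -22, -27] -> largest is 0
  Remaining [-42, -15, -22, -27] -> largest is -15
  Remaining [-42, -22, -27] -> largest is -22
  Remaining [-42, -27] -> largest is -27
  Remaining [-42] -> largest is -42
Collecting the picks in order gives the descending list.
Final answer: [18, 13, 0, -15, -22, -27, -42]


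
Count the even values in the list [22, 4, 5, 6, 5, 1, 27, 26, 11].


Check each element:
  22 is even
  4 is even
  5 is odd
  6 is even
  5 is odd
  1 is odd
  27 is odd
  26 is even
  11 is odd
Evens: [22, 4, 6, 26]
Count of evens = 4
Final answer: 4


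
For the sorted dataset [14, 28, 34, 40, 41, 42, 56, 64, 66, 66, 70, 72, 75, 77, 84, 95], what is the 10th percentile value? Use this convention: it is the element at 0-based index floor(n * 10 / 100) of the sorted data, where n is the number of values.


The dataset has n = 16 elements.
Index = floor(16 * 10 / 100) = floor(160 / 100) = floor(1.6) = 1
Counting from index 0 in the sorted data, the element at index 1 is 28.
Final answer: 28


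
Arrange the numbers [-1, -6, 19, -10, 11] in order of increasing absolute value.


Compute absolute values:
  |-1| = 1
  |-6| = 6
  |19| = 19
  |-10| = 10
  |11| = 11
Absolute values in increasing order: 1 < 6 < 10 < 11 < 19
Listing the original numbers in that order gives the answer.
Final answer: [-1, -6, -10, 11, 19]


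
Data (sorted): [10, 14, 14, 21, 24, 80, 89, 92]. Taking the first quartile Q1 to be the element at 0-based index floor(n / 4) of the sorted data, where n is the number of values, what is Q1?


The list has n = 8 elements.
Q1 index = floor(8 / 4) = floor(2) = 2
Counting from index 0 in the sorted data, the element at index 2 is 14.
Final answer: 14


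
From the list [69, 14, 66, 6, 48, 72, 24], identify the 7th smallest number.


Sort ascending: [6, 14, 24, 48, 66, 69, 72]
The 7th element (1-indexed) is at index 6.
Value = 72
Final answer: 72


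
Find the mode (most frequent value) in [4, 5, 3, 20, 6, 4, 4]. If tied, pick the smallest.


Count the frequency of each value:
  3 appears 1 time(s)
  4 appears 3 time(s)
  5 appears 1 time(s)
  6 appears 1 time(s)
  20 appears 1 time(s)
Maximum frequency is 3.
Only 4 reaches that frequency, so it is the mode.
Final answer: 4


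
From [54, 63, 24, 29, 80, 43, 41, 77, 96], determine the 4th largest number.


Sort descending: [96, 80, 77, 63, 54, 43, 41, 29, 24]
The 4th element (1-indexed) is at index 3.
Value = 63
Final answer: 63


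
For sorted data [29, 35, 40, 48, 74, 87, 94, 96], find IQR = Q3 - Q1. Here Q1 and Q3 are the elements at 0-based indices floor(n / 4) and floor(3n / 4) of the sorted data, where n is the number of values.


The data has n = 8 elements.
Q1 index = floor(8 / 4) = floor(2) = 2; Q3 index = floor(3 * 8 / 4) = floor(6) = 6
Q1 = element at index 2 = 40
Q3 = element at index 6 = 94
IQR = 94 - 40 = 54
Final answer: 54


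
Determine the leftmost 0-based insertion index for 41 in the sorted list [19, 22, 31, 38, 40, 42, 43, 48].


List is sorted: [19, 22, 31, 38, 40, 42, 43, 48]
We need the leftmost position where 41 can be inserted, i.e. the first index whose element is >= 41 (or the end of the list if none is).
Binary search with low=0, high=8 (0-based indices):
  low=0, high=8, mid=4: a[4]=40 < 41, so low = 5
  low=5, high=8, mid=6: a[6]=43 >= 41, so high = 6
  low=5, high=6, mid=5: a[5]=42 >= 41, so high = 5
Now low = high = 5, so the insertion index is 5.
Final answer: 5


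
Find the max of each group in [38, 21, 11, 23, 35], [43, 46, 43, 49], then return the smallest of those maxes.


Find max of each group:
  Group 1: [38, 21, 11, 23, 35] -> max = 38
  Group 2: [43, 46, 43, 49] -> max = 49
Maxes: [38, 49]
Minimum of maxes = 38
Final answer: 38


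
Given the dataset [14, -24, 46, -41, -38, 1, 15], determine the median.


First, sort the list: [-41, -38, -24, 1, 14, 15, 46]
The list has 7 elements (odd count).
The middle index is 3 (0-based), and the element there is 1.
Final answer: 1


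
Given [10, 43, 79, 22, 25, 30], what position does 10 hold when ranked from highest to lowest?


Sort descending: [79, 43, 30, 25, 22, 10]
Find 10 in the sorted list.
10 is at position 6.
Final answer: 6


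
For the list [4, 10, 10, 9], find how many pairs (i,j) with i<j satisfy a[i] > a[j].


For each element, count the later elements that are smaller than it:
  4 (index 0): smaller elements after it = [] -> 0
  10 (index 1): smaller elements after it = [9] -> 1
  10 (index 2): smaller elements after it = [9] -> 1
Total inversions = 0 + 1 + 1 = 2
Final answer: 2


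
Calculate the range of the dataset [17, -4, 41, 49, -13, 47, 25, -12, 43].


Maximum value: 49
Minimum value: -13
Range = 49 - (-13) = 62
Final answer: 62


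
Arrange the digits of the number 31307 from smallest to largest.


The number 31307 has digits: 3, 1, 3, 0, 7
Sorted: 0, 1, 3, 3, 7
Joining the sorted digits gives the result.
Final answer: 01337


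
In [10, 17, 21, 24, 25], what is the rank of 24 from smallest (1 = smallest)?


Sort ascending: [10, 17, 21, 24, 25]
Find 24 in the sorted list.
24 is at position 4 (1-indexed).
Final answer: 4


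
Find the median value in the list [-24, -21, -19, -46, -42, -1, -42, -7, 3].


First, sort the list: [-46, -42, -42, -24, -21, -19, -7, -1, 3]
The list has 9 elements (odd count).
The middle index is 4 (0-based), and the element there is -21.
Final answer: -21


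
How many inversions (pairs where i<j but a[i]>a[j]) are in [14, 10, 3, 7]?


For each element, count the later elements that are smaller than it:
  14 (index 0): smaller elements after it = [10, 3, 7] -> 3
  10 (index 1): smaller elements after it = [3, 7] -> 2
  3 (index 2): smaller elements after it = [] -> 0
Total inversions = 3 + 2 + 0 = 5
Final answer: 5


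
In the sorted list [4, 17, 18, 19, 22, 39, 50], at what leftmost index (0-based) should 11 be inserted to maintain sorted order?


List is sorted: [4, 17, 18, 19, 22, 39, 50]
We need the leftmost position where 11 can be inserted, i.e. the first index whose element is >= 11 (or the end of the list if none is).
Binary search with low=0, high=7 (0-based indices):
  low=0, high=7, mid=3: a[3]=19 >= 11, so high = 3
  low=0, high=3, mid=1: a[1]=17 >= 11, so high = 1
  low=0, high=1, mid=0: a[0]=4 < 11, so low = 1
Now low = high = 1, so the insertion index is 1.
Final answer: 1


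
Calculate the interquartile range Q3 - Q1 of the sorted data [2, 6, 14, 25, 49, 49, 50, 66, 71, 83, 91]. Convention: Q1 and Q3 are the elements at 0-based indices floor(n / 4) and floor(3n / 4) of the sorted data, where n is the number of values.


The data has n = 11 elements.
Q1 index = floor(11 / 4) = floor(2.75) = 2; Q3 index = floor(3 * 11 / 4) = floor(8.25) = 8
Q1 = element at index 2 = 14
Q3 = element at index 8 = 71
IQR = 71 - 14 = 57
Final answer: 57


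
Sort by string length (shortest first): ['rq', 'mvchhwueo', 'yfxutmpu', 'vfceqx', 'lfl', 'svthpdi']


Compute lengths:
  'rq' has length 2
  'mvchhwueo' has length 9
  'yfxutmpu' has length 8
  'vfceqx' has length 6
  'lfl' has length 3
  'svthpdi' has length 7
Lengths in increasing order: 2 < 3 < 6 < 7 < 8 < 9
Listing the words in that order gives the answer.
Final answer: ['rq', 'lfl', 'vfceqx', 'svthpdi', 'yfxutmpu', 'mvchhwueo']


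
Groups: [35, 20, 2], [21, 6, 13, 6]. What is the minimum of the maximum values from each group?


Find max of each group:
  Group 1: [35, 20, 2] -> max = 35
  Group 2: [21, 6, 13, 6] -> max = 21
Maxes: [35, 21]
Minimum of maxes = 21
Final answer: 21


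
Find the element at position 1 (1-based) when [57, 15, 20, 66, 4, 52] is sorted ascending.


Sort ascending: [4, 15, 20, 52, 57, 66]
The 1st element (1-indexed) is at index 0.
Value = 4
Final answer: 4


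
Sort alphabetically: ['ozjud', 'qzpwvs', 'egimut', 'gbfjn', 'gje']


Compare strings character by character (the first differing letter decides):
  'egimut' < 'gbfjn' since 'e' < 'g' at position 1
  'gbfjn' < 'gje' since 'b' < 'j' at position 2
  'gje' < 'ozjud' since 'g' < 'o' at position 1
  'ozjud' < 'qzpwvs' since 'o' < 'q' at position 1
Chaining these comparisons gives the alphabetical order.
Final answer: ['egimut', 'gbfjn', 'gje', 'ozjud', 'qzpwvs']


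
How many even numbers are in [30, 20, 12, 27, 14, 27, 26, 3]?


Check each element:
  30 is even
  20 is even
  12 is even
  27 is odd
  14 is even
  27 is odd
  26 is even
  3 is odd
Evens: [30, 20, 12, 14, 26]
Count of evens = 5
Final answer: 5


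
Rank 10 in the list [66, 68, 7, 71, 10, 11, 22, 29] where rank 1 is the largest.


Sort descending: [71, 68, 66, 29, 22, 11, 10, 7]
Find 10 in the sorted list.
10 is at position 7.
Final answer: 7


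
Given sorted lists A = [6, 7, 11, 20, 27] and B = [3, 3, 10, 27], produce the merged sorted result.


List A: [6, 7, 11, 20, 27]
List B: [3, 3, 10, 27]
Repeatedly compare the front elements and take the smaller:
  6 vs 3 -> take 3
  6 vs 3 -> take 3
  6 vs 10 -> take 6
  7 vs 10 -> take 7
  11 vs 10 -> take 10
  11 vs 27 -> take 11
  20 vs 27 -> take 20
  27 vs 27 -> take 27
  A is exhausted; append the rest of B: [27]
Final answer: [3, 3, 6, 7, 10, 11, 20, 27, 27]


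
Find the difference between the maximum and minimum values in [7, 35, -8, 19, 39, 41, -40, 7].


Maximum value: 41
Minimum value: -40
Range = 41 - (-40) = 81
Final answer: 81


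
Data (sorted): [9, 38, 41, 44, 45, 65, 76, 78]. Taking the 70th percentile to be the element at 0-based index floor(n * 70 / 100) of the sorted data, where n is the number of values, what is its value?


The dataset has n = 8 elements.
Index = floor(8 * 70 / 100) = floor(560 / 100) = floor(5.6) = 5
Counting from index 0 in the sorted data, the element at index 5 is 65.
Final answer: 65


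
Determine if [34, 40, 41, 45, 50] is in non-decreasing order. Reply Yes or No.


Check consecutive pairs:
  34 <= 40? True
  40 <= 41? True
  41 <= 45? True
  45 <= 50? True
Every consecutive pair is in order, so the list is non-decreasing.
Final answer: Yes


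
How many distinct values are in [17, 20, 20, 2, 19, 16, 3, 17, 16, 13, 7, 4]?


List all unique values:
Distinct values: [2, 3, 4, 7, 13, 16, 17, 19, 20]
Count = 9
Final answer: 9


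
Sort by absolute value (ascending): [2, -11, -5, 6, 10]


Compute absolute values:
  |2| = 2
  |-11| = 11
  |-5| = 5
  |6| = 6
  |10| = 10
Absolute values in increasing order: 2 < 5 < 6 < 10 < 11
Listing the original numbers in that order gives the answer.
Final answer: [2, -5, 6, 10, -11]


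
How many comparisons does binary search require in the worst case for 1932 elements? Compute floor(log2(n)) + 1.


Binary search halves the search space each step.
Maximum comparisons = floor(log2(1932)) + 1
log2(1932) = 10.9159
floor(log2(1932)) = 10, so 10 + 1 = 11
Final answer: 11


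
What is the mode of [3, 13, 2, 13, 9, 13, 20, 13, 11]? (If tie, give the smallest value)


Count the frequency of each value:
  2 appears 1 time(s)
  3 appears 1 time(s)
  9 appears 1 time(s)
  11 appears 1 time(s)
  13 appears 4 time(s)
  20 appears 1 time(s)
Maximum frequency is 4.
Only 13 reaches that frequency, so it is the mode.
Final answer: 13


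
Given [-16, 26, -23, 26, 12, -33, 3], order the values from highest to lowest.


Original list: [-16, 26, -23, 26, 12, -33, 3]
Repeatedly take the largest remaining element:
  Remaining [-16, 26, -23, 26, 12, -33, 3] -> largest is 26
  Remaining [-16, -23, 26, 12, -33, 3] -> largest is 26
  Remaining [-16, -23, 12, -33, 3] -> largest is 12
  Remaining [-16, -23, -33, 3] -> largest is 3
  Remaining [-16, -23, -33] -> largest is -16
  Remaining [-23, -33] -> largest is -23
  Remaining [-33] -> largest is -33
Collecting the picks in order gives the descending list.
Final answer: [26, 26, 12, 3, -16, -23, -33]


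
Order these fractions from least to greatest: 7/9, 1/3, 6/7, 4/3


Convert to decimal for comparison:
  7/9 = 0.7778
  1/3 = 0.3333
  6/7 = 0.8571
  4/3 = 1.3333
Decimals in increasing order: 0.3333 < 0.7778 < 0.8571 < 1.3333
Writing each back as its fraction gives the sorted order.
Final answer: 1/3, 7/9, 6/7, 4/3


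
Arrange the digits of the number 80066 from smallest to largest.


The number 80066 has digits: 8, 0, 0, 6, 6
Sorted: 0, 0, 6, 6, 8
Joining the sorted digits gives the result.
Final answer: 00668


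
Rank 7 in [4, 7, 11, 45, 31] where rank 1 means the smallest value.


Sort ascending: [4, 7, 11, 31, 45]
Find 7 in the sorted list.
7 is at position 2 (1-indexed).
Final answer: 2


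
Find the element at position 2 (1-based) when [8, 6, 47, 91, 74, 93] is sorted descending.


Sort descending: [93, 91, 74, 47, 8, 6]
The 2nd element (1-indexed) is at index 1.
Value = 91
Final answer: 91


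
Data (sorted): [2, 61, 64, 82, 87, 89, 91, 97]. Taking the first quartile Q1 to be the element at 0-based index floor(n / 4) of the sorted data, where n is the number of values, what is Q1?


The list has n = 8 elements.
Q1 index = floor(8 / 4) = floor(2) = 2
Counting from index 0 in the sorted data, the element at index 2 is 64.
Final answer: 64


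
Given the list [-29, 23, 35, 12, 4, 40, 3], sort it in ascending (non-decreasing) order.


Original list: [-29, 23, 35, 12, 4, 40, 3]
Repeatedly take the smallest remaining element:
  Remaining [-29, 23, 35, 12, 4, 40, 3] -> smallest is -29
  Remaining [23, 35, 12, 4, 40, 3] -> smallest is 3
  Remaining [23, 35, 12, 4, 40] -> smallest is 4
  Remaining [23, 35, 12, 40] -> smallest is 12
  Remaining [23, 35, 40] -> smallest is 23
  Remaining [35, 40] -> smallest is 35
  Remaining [40] -> smallest is 40
Collecting the picks in order gives the sorted list.
Final answer: [-29, 3, 4, 12, 23, 35, 40]


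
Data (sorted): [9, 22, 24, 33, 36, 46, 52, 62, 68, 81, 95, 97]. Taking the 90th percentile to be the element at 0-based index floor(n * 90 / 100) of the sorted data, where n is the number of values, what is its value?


The dataset has n = 12 elements.
Index = floor(12 * 90 / 100) = floor(1080 / 100) = floor(10.8) = 10
Counting from index 0 in the sorted data, the element at index 10 is 95.
Final answer: 95


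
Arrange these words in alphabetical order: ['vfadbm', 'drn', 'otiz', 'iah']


Compare strings character by character (the first differing letter decides):
  'drn' < 'iah' since 'd' < 'i' at position 1
  'iah' < 'otiz' since 'i' < 'o' at position 1
  'otiz' < 'vfadbm' since 'o' < 'v' at position 1
Chaining these comparisons gives the alphabetical order.
Final answer: ['drn', 'iah', 'otiz', 'vfadbm']


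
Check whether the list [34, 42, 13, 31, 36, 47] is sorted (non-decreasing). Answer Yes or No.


Check consecutive pairs:
  34 <= 42? True
  42 <= 13? False
  13 <= 31? True
  31 <= 36? True
  36 <= 47? True
1 consecutive pair(s) are out of order, so the list is not sorted.
Final answer: No


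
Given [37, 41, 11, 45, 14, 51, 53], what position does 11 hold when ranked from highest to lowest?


Sort descending: [53, 51, 45, 41, 37, 14, 11]
Find 11 in the sorted list.
11 is at position 7.
Final answer: 7


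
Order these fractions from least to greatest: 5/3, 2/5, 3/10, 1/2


Convert to decimal for comparison:
  5/3 = 1.6667
  2/5 = 0.4
  3/10 = 0.3
  1/2 = 0.5
Decimals in increasing order: 0.3 < 0.4 < 0.5 < 1.6667
Writing each back as its fraction gives the sorted order.
Final answer: 3/10, 2/5, 1/2, 5/3


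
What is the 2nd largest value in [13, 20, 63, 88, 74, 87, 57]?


Sort descending: [88, 87, 74, 63, 57, 20, 13]
The 2nd element (1-indexed) is at index 1.
Value = 87
Final answer: 87


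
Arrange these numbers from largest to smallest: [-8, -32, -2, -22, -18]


Original list: [-8, -32, -2, -22, -18]
Repeatedly take the largest remaining element:
  Remaining [-8, -32, -2, -22, -18] -> largest is -2
  Remaining [-8, -32, -22, -18] -> largest is -8
  Remaining [-32, -22, -18] -> largest is -18
  Remaining [-32, -22] -> largest is -22
  Remaining [-32] -> largest is -32
Collecting the picks in order gives the descending list.
Final answer: [-2, -8, -18, -22, -32]


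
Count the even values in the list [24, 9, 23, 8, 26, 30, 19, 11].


Check each element:
  24 is even
  9 is odd
  23 is odd
  8 is even
  26 is even
  30 is even
  19 is odd
  11 is odd
Evens: [24, 8, 26, 30]
Count of evens = 4
Final answer: 4


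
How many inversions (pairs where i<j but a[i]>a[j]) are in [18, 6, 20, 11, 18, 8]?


For each element, count the later elements that are smaller than it:
  18 (index 0): smaller elements after it = [6, 11, 8] -> 3
  6 (index 1): smaller elements after it = [] -> 0
  20 (index 2): smaller elements after it = [11, 18, 8] -> 3
  11 (index 3): smaller elements after it = [8] -> 1
  18 (index 4): smaller elements after it = [8] -> 1
Total inversions = 3 + 0 + 3 + 1 + 1 = 8
Final answer: 8


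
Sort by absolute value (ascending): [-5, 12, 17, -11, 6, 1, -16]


Compute absolute values:
  |-5| = 5
  |12| = 12
  |17| = 17
  |-11| = 11
  |6| = 6
  |1| = 1
  |-16| = 16
Absolute values in increasing order: 1 < 5 < 6 < 11 < 12 < 16 < 17
Listing the original numbers in that order gives the answer.
Final answer: [1, -5, 6, -11, 12, -16, 17]


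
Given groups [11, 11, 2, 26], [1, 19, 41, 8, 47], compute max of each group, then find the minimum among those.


Find max of each group:
  Group 1: [11, 11, 2, 26] -> max = 26
  Group 2: [1, 19, 41, 8, 47] -> max = 47
Maxes: [26, 47]
Minimum of maxes = 26
Final answer: 26


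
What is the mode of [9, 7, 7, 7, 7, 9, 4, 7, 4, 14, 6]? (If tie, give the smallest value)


Count the frequency of each value:
  4 appears 2 time(s)
  6 appears 1 time(s)
  7 appears 5 time(s)
  9 appears 2 time(s)
  14 appears 1 time(s)
Maximum frequency is 5.
Only 7 reaches that frequency, so it is the mode.
Final answer: 7


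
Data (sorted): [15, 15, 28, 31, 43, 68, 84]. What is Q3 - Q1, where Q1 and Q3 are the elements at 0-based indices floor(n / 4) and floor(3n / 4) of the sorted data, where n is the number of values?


The data has n = 7 elements.
Q1 index = floor(7 / 4) = floor(1.75) = 1; Q3 index = floor(3 * 7 / 4) = floor(5.25) = 5
Q1 = element at index 1 = 15
Q3 = element at index 5 = 68
IQR = 68 - 15 = 53
Final answer: 53


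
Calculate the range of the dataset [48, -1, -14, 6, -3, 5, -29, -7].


Maximum value: 48
Minimum value: -29
Range = 48 - (-29) = 77
Final answer: 77


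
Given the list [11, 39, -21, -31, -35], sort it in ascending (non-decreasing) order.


Original list: [11, 39, -21, -31, -35]
Repeatedly take the smallest remaining element:
  Remaining [11, 39, -21, -31, -35] -> smallest is -35
  Remaining [11, 39, -21, -31] -> smallest is -31
  Remaining [11, 39, -21] -> smallest is -21
  Remaining [11, 39] -> smallest is 11
  Remaining [39] -> smallest is 39
Collecting the picks in order gives the sorted list.
Final answer: [-35, -31, -21, 11, 39]


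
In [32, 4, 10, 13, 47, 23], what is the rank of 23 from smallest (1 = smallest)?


Sort ascending: [4, 10, 13, 23, 32, 47]
Find 23 in the sorted list.
23 is at position 4 (1-indexed).
Final answer: 4


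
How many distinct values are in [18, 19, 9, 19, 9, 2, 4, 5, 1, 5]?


List all unique values:
Distinct values: [1, 2, 4, 5, 9, 18, 19]
Count = 7
Final answer: 7


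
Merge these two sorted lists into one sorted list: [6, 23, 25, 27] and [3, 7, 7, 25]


List A: [6, 23, 25, 27]
List B: [3, 7, 7, 25]
Repeatedly compare the front elements and take the smaller:
  6 vs 3 -> take 3
  6 vs 7 -> take 6
  23 vs 7 -> take 7
  23 vs 7 -> take 7
  23 vs 25 -> take 23
  25 vs 25 -> take 25
  27 vs 25 -> take 25
  B is exhausted; append the rest of A: [27]
Final answer: [3, 6, 7, 7, 23, 25, 25, 27]


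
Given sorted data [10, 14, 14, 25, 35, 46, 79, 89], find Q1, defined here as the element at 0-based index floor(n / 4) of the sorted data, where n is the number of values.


The list has n = 8 elements.
Q1 index = floor(8 / 4) = floor(2) = 2
Counting from index 0 in the sorted data, the element at index 2 is 14.
Final answer: 14


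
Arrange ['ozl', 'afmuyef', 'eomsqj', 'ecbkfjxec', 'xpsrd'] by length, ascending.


Compute lengths:
  'ozl' has length 3
  'afmuyef' has length 7
  'eomsqj' has length 6
  'ecbkfjxec' has length 9
  'xpsrd' has length 5
Lengths in increasing order: 3 < 5 < 6 < 7 < 9
Listing the words in that order gives the answer.
Final answer: ['ozl', 'xpsrd', 'eomsqj', 'afmuyef', 'ecbkfjxec']


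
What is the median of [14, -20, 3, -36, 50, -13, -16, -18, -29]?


First, sort the list: [-36, -29, -20, -18, -16, -13, 3, 14, 50]
The list has 9 elements (odd count).
The middle index is 4 (0-based), and the element there is -16.
Final answer: -16


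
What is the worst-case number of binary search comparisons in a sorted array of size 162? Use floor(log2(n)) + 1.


Binary search halves the search space each step.
Maximum comparisons = floor(log2(162)) + 1
log2(162) = 7.3399
floor(log2(162)) = 7, so 7 + 1 = 8
Final answer: 8


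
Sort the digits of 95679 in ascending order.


The number 95679 has digits: 9, 5, 6, 7, 9
Sorted: 5, 6, 7, 9, 9
Joining the sorted digits gives the result.
Final answer: 56799


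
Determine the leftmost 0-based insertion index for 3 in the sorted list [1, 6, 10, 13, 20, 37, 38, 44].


List is sorted: [1, 6, 10, 13, 20, 37, 38, 44]
We need the leftmost position where 3 can be inserted, i.e. the first index whose element is >= 3 (or the end of the list if none is).
Binary search with low=0, high=8 (0-based indices):
  low=0, high=8, mid=4: a[4]=20 >= 3, so high = 4
  low=0, high=4, mid=2: a[2]=10 >= 3, so high = 2
  low=0, high=2, mid=1: a[1]=6 >= 3, so high = 1
  low=0, high=1, mid=0: a[0]=1 < 3, so low = 1
Now low = high = 1, so the insertion index is 1.
Final answer: 1


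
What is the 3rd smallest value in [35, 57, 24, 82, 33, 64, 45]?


Sort ascending: [24, 33, 35, 45, 57, 64, 82]
The 3rd element (1-indexed) is at index 2.
Value = 35
Final answer: 35


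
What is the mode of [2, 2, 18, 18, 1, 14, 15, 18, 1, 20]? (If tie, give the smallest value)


Count the frequency of each value:
  1 appears 2 time(s)
  2 appears 2 time(s)
  14 appears 1 time(s)
  15 appears 1 time(s)
  18 appears 3 time(s)
  20 appears 1 time(s)
Maximum frequency is 3.
Only 18 reaches that frequency, so it is the mode.
Final answer: 18


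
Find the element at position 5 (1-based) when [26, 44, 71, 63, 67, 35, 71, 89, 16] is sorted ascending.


Sort ascending: [16, 26, 35, 44, 63, 67, 71, 71, 89]
The 5th element (1-indexed) is at index 4.
Value = 63
Final answer: 63


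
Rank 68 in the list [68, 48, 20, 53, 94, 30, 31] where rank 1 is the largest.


Sort descending: [94, 68, 53, 48, 31, 30, 20]
Find 68 in the sorted list.
68 is at position 2.
Final answer: 2


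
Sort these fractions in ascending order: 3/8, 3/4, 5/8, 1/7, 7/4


Convert to decimal for comparison:
  3/8 = 0.375
  3/4 = 0.75
  5/8 = 0.625
  1/7 = 0.1429
  7/4 = 1.75
Decimals in increasing order: 0.1429 < 0.375 < 0.625 < 0.75 < 1.75
Writing each back as its fraction gives the sorted order.
Final answer: 1/7, 3/8, 5/8, 3/4, 7/4


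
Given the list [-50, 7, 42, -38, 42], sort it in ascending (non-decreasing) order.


Original list: [-50, 7, 42, -38, 42]
Repeatedly take the smallest remaining element:
  Remaining [-50, 7, 42, -38, 42] -> smallest is -50
  Remaining [7, 42, -38, 42] -> smallest is -38
  Remaining [7, 42, 42] -> smallest is 7
  Remaining [42, 42] -> smallest is 42
  Remaining [42] -> smallest is 42
Collecting the picks in order gives the sorted list.
Final answer: [-50, -38, 7, 42, 42]


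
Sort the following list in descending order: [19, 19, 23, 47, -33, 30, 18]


Original list: [19, 19, 23, 47, -33, 30, 18]
Repeatedly take the largest remaining element:
  Remaining [19, 19, 23, 47, -33, 30, 18] -> largest is 47
  Remaining [19, 19, 23, -33, 30, 18] -> largest is 30
  Remaining [19, 19, 23, -33, 18] -> largest is 23
  Remaining [19, 19, -33, 18] -> largest is 19
  Remaining [19, -33, 18] -> largest is 19
  Remaining [-33, 18] -> largest is 18
  Remaining [-33] -> largest is -33
Collecting the picks in order gives the descending list.
Final answer: [47, 30, 23, 19, 19, 18, -33]


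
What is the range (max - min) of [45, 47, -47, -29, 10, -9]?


Maximum value: 47
Minimum value: -47
Range = 47 - (-47) = 94
Final answer: 94


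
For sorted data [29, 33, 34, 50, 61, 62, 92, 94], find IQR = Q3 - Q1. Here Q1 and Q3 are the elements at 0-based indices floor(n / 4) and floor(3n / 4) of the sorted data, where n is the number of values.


The data has n = 8 elements.
Q1 index = floor(8 / 4) = floor(2) = 2; Q3 index = floor(3 * 8 / 4) = floor(6) = 6
Q1 = element at index 2 = 34
Q3 = element at index 6 = 92
IQR = 92 - 34 = 58
Final answer: 58


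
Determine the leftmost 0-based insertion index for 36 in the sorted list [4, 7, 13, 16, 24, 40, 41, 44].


List is sorted: [4, 7, 13, 16, 24, 40, 41, 44]
We need the leftmost position where 36 can be inserted, i.e. the first index whose element is >= 36 (or the end of the list if none is).
Binary search with low=0, high=8 (0-based indices):
  low=0, high=8, mid=4: a[4]=24 < 36, so low = 5
  low=5, high=8, mid=6: a[6]=41 >= 36, so high = 6
  low=5, high=6, mid=5: a[5]=40 >= 36, so high = 5
Now low = high = 5, so the insertion index is 5.
Final answer: 5
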